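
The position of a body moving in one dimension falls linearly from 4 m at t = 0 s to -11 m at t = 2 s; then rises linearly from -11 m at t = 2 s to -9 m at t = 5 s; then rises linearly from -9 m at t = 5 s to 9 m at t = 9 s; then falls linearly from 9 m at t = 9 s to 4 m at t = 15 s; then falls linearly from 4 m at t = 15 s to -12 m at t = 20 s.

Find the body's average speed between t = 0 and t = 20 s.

Average speed = (total path length)/(elapsed time); on a piecewise-linear x-t graph the path length is Σ|Δx|.
0–2 s: |Δx| = |-11 − 4| = 15 m
2–5 s: |Δx| = |-9 − -11| = 2 m
5–9 s: |Δx| = |9 − -9| = 18 m
9–15 s: |Δx| = |4 − 9| = 5 m
15–20 s: |Δx| = |-12 − 4| = 16 m
Total path = 56 m; average speed = 56/20 = 2.8 m/s.

2.8 m/s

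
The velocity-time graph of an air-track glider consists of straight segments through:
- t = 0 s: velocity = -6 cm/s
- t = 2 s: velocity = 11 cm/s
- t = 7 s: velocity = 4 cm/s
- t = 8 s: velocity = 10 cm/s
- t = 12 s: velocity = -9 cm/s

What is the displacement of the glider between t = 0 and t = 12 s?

Displacement is the signed area under the v-t curve.
0–2 s: ½(-6 + 11)(2) = 5 cm
2–7 s: ½(11 + 4)(5) = 37.5 cm
7–8 s: ½(4 + 10)(1) = 7 cm
8–12 s: ½(10 + -9)(4) = 2 cm
Net displacement = 51.5 cm

51.5 cm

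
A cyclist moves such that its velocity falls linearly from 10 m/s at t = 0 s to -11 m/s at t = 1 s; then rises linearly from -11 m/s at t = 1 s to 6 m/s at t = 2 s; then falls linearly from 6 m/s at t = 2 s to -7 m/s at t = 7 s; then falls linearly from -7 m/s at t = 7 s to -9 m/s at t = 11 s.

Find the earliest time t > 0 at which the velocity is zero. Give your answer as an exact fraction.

t = 10/21 s

v changes sign on 0–1 s (from 10 to -11); the graph is linear there, so v = 0 at t = 0 + (-10)·(1 − 0)/(-11 − 10) = 10/21 s.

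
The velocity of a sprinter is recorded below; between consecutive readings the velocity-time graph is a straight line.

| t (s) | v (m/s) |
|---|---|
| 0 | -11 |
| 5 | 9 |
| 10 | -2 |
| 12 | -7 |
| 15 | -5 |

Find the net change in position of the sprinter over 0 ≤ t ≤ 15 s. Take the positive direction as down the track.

Net displacement equals the area under the velocity-time graph (areas below the axis count negative).
0–5 s: ½(-11 + 9)(5) = -5 m
5–10 s: ½(9 + -2)(5) = 17.5 m
10–12 s: ½(-2 + -7)(2) = -9 m
12–15 s: ½(-7 + -5)(3) = -18 m
Net displacement = -14.5 m

-14.5 m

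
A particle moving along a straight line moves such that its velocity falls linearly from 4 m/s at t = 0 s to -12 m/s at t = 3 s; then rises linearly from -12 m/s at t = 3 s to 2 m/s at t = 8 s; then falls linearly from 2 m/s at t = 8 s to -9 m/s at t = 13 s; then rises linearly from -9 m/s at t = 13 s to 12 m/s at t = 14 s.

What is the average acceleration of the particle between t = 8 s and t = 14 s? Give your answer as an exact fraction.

5/3 m/s²

Average acceleration = Δv/Δt = (12 − 2)/(14 − 8) = 5/3 m/s².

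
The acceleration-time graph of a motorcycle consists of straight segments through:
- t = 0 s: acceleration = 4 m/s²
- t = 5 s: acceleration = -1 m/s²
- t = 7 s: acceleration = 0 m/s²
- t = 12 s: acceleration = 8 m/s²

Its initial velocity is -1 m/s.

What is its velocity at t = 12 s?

25.5 m/s

Δv equals the area under the a-t graph; then v = v₀ + Δv.
0–5 s: ½(4 + -1)(5) = 7.5 m/s
5–7 s: ½(-1 + 0)(2) = -1 m/s
7–12 s: ½(0 + 8)(5) = 20 m/s
Δv = 26.5 m/s, so v(12) = -1 + (26.5) = 25.5 m/s.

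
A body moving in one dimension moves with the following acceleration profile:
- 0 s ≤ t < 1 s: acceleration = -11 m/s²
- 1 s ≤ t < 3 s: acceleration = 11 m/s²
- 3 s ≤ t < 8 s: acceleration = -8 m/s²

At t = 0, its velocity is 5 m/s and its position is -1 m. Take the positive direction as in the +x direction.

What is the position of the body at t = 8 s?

On each constant-a segment, Δv = aΔt and Δx = v₀Δt + ½aΔt²; chain segment to segment.
0–1 s: v starts 5 m/s; Δx = 5·1 + ½·-11·1² = -0.5 m; v ends -6 m/s.
1–3 s: v starts -6 m/s; Δx = -6·2 + ½·11·2² = 10 m; v ends 16 m/s.
3–8 s: v starts 16 m/s; Δx = 16·5 + ½·-8·5² = -20 m; v ends -24 m/s.
x(8) = -1 + Σ Δx = -11.5 m.

-11.5 m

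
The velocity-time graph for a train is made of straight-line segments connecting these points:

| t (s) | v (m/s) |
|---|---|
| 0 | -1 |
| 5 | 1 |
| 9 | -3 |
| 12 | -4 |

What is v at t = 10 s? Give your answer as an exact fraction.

-10/3 m/s

On 9–12 s the graph is linear from -3 to -4 m/s: v(10) = -3 + (-4 − -3)·(10 − 9)/(12 − 9) = -10/3 m/s.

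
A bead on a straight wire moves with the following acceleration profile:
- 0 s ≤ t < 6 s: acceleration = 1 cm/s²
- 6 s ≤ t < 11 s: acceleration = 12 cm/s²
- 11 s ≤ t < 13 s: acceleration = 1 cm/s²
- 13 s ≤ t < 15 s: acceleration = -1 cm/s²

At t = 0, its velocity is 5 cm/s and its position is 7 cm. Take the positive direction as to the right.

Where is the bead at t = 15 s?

548 cm

On each constant-a segment, Δv = aΔt and Δx = v₀Δt + ½aΔt²; chain segment to segment.
0–6 s: v starts 5 cm/s; Δx = 5·6 + ½·1·6² = 48 cm; v ends 11 cm/s.
6–11 s: v starts 11 cm/s; Δx = 11·5 + ½·12·5² = 205 cm; v ends 71 cm/s.
11–13 s: v starts 71 cm/s; Δx = 71·2 + ½·1·2² = 144 cm; v ends 73 cm/s.
13–15 s: v starts 73 cm/s; Δx = 73·2 + ½·-1·2² = 144 cm; v ends 71 cm/s.
x(15) = 7 + Σ Δx = 548 cm.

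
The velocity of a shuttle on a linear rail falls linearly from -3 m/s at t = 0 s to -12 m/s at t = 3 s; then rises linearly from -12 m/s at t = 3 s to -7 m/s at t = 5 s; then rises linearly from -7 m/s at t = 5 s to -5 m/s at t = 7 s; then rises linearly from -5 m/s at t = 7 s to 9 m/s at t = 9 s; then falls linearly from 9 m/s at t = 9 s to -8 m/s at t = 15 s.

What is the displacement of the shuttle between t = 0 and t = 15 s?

-46.5 m

Displacement is the signed area under the v-t curve.
0–3 s: ½(-3 + -12)(3) = -22.5 m
3–5 s: ½(-12 + -7)(2) = -19 m
5–7 s: ½(-7 + -5)(2) = -12 m
7–9 s: ½(-5 + 9)(2) = 4 m
9–15 s: ½(9 + -8)(6) = 3 m
Net displacement = -46.5 m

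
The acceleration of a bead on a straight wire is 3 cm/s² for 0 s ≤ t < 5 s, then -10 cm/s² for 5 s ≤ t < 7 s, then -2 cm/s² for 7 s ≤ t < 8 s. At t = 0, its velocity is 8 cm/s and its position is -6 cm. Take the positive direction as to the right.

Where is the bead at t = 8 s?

On each constant-a segment, Δv = aΔt and Δx = v₀Δt + ½aΔt²; chain segment to segment.
0–5 s: v starts 8 cm/s; Δx = 8·5 + ½·3·5² = 77.5 cm; v ends 23 cm/s.
5–7 s: v starts 23 cm/s; Δx = 23·2 + ½·-10·2² = 26 cm; v ends 3 cm/s.
7–8 s: v starts 3 cm/s; Δx = 3·1 + ½·-2·1² = 2 cm; v ends 1 cm/s.
x(8) = -6 + Σ Δx = 99.5 cm.

99.5 cm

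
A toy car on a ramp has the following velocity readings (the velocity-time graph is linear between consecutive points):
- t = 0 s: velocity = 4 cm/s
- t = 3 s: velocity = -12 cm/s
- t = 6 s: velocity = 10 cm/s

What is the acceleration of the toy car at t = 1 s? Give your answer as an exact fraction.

Acceleration is the slope of the v-t graph on 0–3 s: (-12 − 4)/(3 − 0) = -16/3 cm/s².

-16/3 cm/s²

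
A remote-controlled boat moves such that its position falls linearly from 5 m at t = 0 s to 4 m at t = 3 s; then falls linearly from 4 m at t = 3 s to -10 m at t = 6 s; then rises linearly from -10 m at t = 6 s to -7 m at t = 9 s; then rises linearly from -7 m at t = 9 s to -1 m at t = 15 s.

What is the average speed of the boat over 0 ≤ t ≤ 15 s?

Average speed = (total path length)/(elapsed time); on a piecewise-linear x-t graph the path length is Σ|Δx|.
0–3 s: |Δx| = |4 − 5| = 1 m
3–6 s: |Δx| = |-10 − 4| = 14 m
6–9 s: |Δx| = |-7 − -10| = 3 m
9–15 s: |Δx| = |-1 − -7| = 6 m
Total path = 24 m; average speed = 24/15 = 1.6 m/s.

1.6 m/s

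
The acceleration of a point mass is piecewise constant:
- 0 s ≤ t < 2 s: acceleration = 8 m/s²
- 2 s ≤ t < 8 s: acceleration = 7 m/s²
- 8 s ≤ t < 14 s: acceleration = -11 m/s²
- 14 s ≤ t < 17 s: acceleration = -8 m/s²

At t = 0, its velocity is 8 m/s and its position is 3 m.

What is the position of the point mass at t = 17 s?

On each constant-a segment, Δv = aΔt and Δx = v₀Δt + ½aΔt²; chain segment to segment.
0–2 s: v starts 8 m/s; Δx = 8·2 + ½·8·2² = 32 m; v ends 24 m/s.
2–8 s: v starts 24 m/s; Δx = 24·6 + ½·7·6² = 270 m; v ends 66 m/s.
8–14 s: v starts 66 m/s; Δx = 66·6 + ½·-11·6² = 198 m; v ends 0 m/s.
14–17 s: v starts 0 m/s; Δx = 0·3 + ½·-8·3² = -36 m; v ends -24 m/s.
x(17) = 3 + Σ Δx = 467 m.

467 m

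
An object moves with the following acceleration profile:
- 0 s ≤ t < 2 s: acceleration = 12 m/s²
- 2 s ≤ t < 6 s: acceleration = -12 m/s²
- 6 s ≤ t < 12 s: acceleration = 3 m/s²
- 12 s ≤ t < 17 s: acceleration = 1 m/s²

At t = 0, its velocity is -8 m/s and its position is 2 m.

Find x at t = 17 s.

-217.5 m

On each constant-a segment, Δv = aΔt and Δx = v₀Δt + ½aΔt²; chain segment to segment.
0–2 s: v starts -8 m/s; Δx = -8·2 + ½·12·2² = 8 m; v ends 16 m/s.
2–6 s: v starts 16 m/s; Δx = 16·4 + ½·-12·4² = -32 m; v ends -32 m/s.
6–12 s: v starts -32 m/s; Δx = -32·6 + ½·3·6² = -138 m; v ends -14 m/s.
12–17 s: v starts -14 m/s; Δx = -14·5 + ½·1·5² = -57.5 m; v ends -9 m/s.
x(17) = 2 + Σ Δx = -217.5 m.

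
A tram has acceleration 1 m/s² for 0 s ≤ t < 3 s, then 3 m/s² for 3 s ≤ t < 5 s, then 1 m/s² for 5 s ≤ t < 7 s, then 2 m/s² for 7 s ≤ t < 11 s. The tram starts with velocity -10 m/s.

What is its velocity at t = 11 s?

Δv equals the area under the a-t graph; then v = v₀ + Δv.
0–3 s: 1 × 3 = 3 m/s
3–5 s: 3 × 2 = 6 m/s
5–7 s: 1 × 2 = 2 m/s
7–11 s: 2 × 4 = 8 m/s
Δv = 19 m/s, so v(11) = -10 + (19) = 9 m/s.

9 m/s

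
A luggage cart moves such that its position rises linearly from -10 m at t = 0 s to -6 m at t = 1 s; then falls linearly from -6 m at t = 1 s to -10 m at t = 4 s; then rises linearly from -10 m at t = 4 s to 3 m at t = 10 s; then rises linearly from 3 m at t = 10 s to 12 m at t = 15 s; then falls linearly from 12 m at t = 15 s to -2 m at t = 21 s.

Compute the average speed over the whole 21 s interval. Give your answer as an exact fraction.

44/21 m/s

Average speed = (total path length)/(elapsed time); on a piecewise-linear x-t graph the path length is Σ|Δx|.
0–1 s: |Δx| = |-6 − -10| = 4 m
1–4 s: |Δx| = |-10 − -6| = 4 m
4–10 s: |Δx| = |3 − -10| = 13 m
10–15 s: |Δx| = |12 − 3| = 9 m
15–21 s: |Δx| = |-2 − 12| = 14 m
Total path = 44 m; average speed = 44/21 = 44/21 m/s.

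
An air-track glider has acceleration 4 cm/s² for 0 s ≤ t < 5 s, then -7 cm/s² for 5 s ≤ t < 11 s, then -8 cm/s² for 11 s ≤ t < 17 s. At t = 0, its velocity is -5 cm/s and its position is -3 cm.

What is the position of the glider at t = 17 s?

On each constant-a segment, Δv = aΔt and Δx = v₀Δt + ½aΔt²; chain segment to segment.
0–5 s: v starts -5 cm/s; Δx = -5·5 + ½·4·5² = 25 cm; v ends 15 cm/s.
5–11 s: v starts 15 cm/s; Δx = 15·6 + ½·-7·6² = -36 cm; v ends -27 cm/s.
11–17 s: v starts -27 cm/s; Δx = -27·6 + ½·-8·6² = -306 cm; v ends -75 cm/s.
x(17) = -3 + Σ Δx = -320 cm.

-320 cm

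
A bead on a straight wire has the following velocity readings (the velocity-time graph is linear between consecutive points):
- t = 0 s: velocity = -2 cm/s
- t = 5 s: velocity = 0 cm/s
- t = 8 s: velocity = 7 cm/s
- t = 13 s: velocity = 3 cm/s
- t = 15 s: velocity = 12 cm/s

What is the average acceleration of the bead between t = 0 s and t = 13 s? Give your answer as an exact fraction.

5/13 cm/s²

Average acceleration = Δv/Δt = (3 − -2)/(13 − 0) = 5/13 cm/s².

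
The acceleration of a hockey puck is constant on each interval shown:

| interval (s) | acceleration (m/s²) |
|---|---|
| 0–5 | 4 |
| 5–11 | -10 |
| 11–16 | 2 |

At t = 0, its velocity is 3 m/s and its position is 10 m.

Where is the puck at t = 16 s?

-127 m

On each constant-a segment, Δv = aΔt and Δx = v₀Δt + ½aΔt²; chain segment to segment.
0–5 s: v starts 3 m/s; Δx = 3·5 + ½·4·5² = 65 m; v ends 23 m/s.
5–11 s: v starts 23 m/s; Δx = 23·6 + ½·-10·6² = -42 m; v ends -37 m/s.
11–16 s: v starts -37 m/s; Δx = -37·5 + ½·2·5² = -160 m; v ends -27 m/s.
x(16) = 10 + Σ Δx = -127 m.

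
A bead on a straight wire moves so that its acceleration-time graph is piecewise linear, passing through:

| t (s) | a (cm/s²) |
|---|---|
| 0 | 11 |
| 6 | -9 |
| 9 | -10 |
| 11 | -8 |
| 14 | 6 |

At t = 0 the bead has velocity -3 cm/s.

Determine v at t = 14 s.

Δv equals the area under the a-t graph; then v = v₀ + Δv.
0–6 s: ½(11 + -9)(6) = 6 cm/s
6–9 s: ½(-9 + -10)(3) = -28.5 cm/s
9–11 s: ½(-10 + -8)(2) = -18 cm/s
11–14 s: ½(-8 + 6)(3) = -3 cm/s
Δv = -43.5 cm/s, so v(14) = -3 + (-43.5) = -46.5 cm/s.

-46.5 cm/s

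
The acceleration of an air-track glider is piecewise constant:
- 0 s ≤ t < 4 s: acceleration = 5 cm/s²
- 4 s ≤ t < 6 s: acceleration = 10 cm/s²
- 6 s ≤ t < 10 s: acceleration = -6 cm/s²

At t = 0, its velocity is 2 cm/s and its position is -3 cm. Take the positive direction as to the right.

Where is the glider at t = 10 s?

229 cm

On each constant-a segment, Δv = aΔt and Δx = v₀Δt + ½aΔt²; chain segment to segment.
0–4 s: v starts 2 cm/s; Δx = 2·4 + ½·5·4² = 48 cm; v ends 22 cm/s.
4–6 s: v starts 22 cm/s; Δx = 22·2 + ½·10·2² = 64 cm; v ends 42 cm/s.
6–10 s: v starts 42 cm/s; Δx = 42·4 + ½·-6·4² = 120 cm; v ends 18 cm/s.
x(10) = -3 + Σ Δx = 229 cm.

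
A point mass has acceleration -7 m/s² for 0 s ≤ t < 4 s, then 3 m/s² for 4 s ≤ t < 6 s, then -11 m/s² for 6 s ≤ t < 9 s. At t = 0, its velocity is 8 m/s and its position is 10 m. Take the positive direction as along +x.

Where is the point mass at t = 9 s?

-139.5 m

On each constant-a segment, Δv = aΔt and Δx = v₀Δt + ½aΔt²; chain segment to segment.
0–4 s: v starts 8 m/s; Δx = 8·4 + ½·-7·4² = -24 m; v ends -20 m/s.
4–6 s: v starts -20 m/s; Δx = -20·2 + ½·3·2² = -34 m; v ends -14 m/s.
6–9 s: v starts -14 m/s; Δx = -14·3 + ½·-11·3² = -91.5 m; v ends -47 m/s.
x(9) = 10 + Σ Δx = -139.5 m.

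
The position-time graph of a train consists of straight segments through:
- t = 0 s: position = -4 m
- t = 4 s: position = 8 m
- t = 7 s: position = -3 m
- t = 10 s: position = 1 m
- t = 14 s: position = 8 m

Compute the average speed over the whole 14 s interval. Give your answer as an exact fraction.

17/7 m/s

Average speed = (total path length)/(elapsed time); on a piecewise-linear x-t graph the path length is Σ|Δx|.
0–4 s: |Δx| = |8 − -4| = 12 m
4–7 s: |Δx| = |-3 − 8| = 11 m
7–10 s: |Δx| = |1 − -3| = 4 m
10–14 s: |Δx| = |8 − 1| = 7 m
Total path = 34 m; average speed = 34/14 = 17/7 m/s.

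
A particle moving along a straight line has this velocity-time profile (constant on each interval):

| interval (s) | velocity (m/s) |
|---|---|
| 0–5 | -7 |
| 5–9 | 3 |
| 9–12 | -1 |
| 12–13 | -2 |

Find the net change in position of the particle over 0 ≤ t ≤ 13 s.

-28 m

Net displacement equals the area under the velocity-time graph (areas below the axis count negative).
0–5 s: -7 × 5 = -35 m
5–9 s: 3 × 4 = 12 m
9–12 s: -1 × 3 = -3 m
12–13 s: -2 × 1 = -2 m
Net displacement = -28 m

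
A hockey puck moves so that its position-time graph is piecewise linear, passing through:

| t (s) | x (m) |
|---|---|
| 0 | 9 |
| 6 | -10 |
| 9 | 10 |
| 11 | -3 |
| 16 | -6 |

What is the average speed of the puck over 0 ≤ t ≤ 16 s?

3.4375 m/s

Average speed = (total path length)/(elapsed time); on a piecewise-linear x-t graph the path length is Σ|Δx|.
0–6 s: |Δx| = |-10 − 9| = 19 m
6–9 s: |Δx| = |10 − -10| = 20 m
9–11 s: |Δx| = |-3 − 10| = 13 m
11–16 s: |Δx| = |-6 − -3| = 3 m
Total path = 55 m; average speed = 55/16 = 3.4375 m/s.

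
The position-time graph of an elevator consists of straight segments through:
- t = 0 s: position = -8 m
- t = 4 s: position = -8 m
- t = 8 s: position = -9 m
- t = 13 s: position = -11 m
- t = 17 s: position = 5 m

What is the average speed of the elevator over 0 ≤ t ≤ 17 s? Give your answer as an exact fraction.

19/17 m/s

Average speed = (total path length)/(elapsed time); on a piecewise-linear x-t graph the path length is Σ|Δx|.
0–4 s: |Δx| = |-8 − -8| = 0 m
4–8 s: |Δx| = |-9 − -8| = 1 m
8–13 s: |Δx| = |-11 − -9| = 2 m
13–17 s: |Δx| = |5 − -11| = 16 m
Total path = 19 m; average speed = 19/17 = 19/17 m/s.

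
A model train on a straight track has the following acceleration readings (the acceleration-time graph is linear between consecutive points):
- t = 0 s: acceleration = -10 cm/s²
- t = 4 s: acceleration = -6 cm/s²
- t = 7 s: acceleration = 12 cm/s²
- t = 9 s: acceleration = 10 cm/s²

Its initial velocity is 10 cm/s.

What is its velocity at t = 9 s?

Δv equals the area under the a-t graph; then v = v₀ + Δv.
0–4 s: ½(-10 + -6)(4) = -32 cm/s
4–7 s: ½(-6 + 12)(3) = 9 cm/s
7–9 s: ½(12 + 10)(2) = 22 cm/s
Δv = -1 cm/s, so v(9) = 10 + (-1) = 9 cm/s.

9 cm/s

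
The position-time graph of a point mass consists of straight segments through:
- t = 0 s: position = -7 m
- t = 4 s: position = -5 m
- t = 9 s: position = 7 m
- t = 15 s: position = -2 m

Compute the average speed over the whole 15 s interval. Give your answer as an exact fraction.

Average speed = (total path length)/(elapsed time); on a piecewise-linear x-t graph the path length is Σ|Δx|.
0–4 s: |Δx| = |-5 − -7| = 2 m
4–9 s: |Δx| = |7 − -5| = 12 m
9–15 s: |Δx| = |-2 − 7| = 9 m
Total path = 23 m; average speed = 23/15 = 23/15 m/s.

23/15 m/s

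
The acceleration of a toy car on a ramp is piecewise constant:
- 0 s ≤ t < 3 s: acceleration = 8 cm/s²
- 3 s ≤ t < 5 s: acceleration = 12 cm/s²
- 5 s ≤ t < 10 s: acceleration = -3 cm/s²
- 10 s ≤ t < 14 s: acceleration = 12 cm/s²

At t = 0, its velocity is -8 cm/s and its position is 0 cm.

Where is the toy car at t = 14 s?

On each constant-a segment, Δv = aΔt and Δx = v₀Δt + ½aΔt²; chain segment to segment.
0–3 s: v starts -8 cm/s; Δx = -8·3 + ½·8·3² = 12 cm; v ends 16 cm/s.
3–5 s: v starts 16 cm/s; Δx = 16·2 + ½·12·2² = 56 cm; v ends 40 cm/s.
5–10 s: v starts 40 cm/s; Δx = 40·5 + ½·-3·5² = 162.5 cm; v ends 25 cm/s.
10–14 s: v starts 25 cm/s; Δx = 25·4 + ½·12·4² = 196 cm; v ends 73 cm/s.
x(14) = 0 + Σ Δx = 426.5 cm.

426.5 cm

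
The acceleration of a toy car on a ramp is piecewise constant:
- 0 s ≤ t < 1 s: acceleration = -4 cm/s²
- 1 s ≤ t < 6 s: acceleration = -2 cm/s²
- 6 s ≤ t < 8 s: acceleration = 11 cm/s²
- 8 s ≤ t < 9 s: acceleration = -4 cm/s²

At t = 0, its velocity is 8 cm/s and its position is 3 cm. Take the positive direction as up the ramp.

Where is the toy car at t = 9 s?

28 cm

On each constant-a segment, Δv = aΔt and Δx = v₀Δt + ½aΔt²; chain segment to segment.
0–1 s: v starts 8 cm/s; Δx = 8·1 + ½·-4·1² = 6 cm; v ends 4 cm/s.
1–6 s: v starts 4 cm/s; Δx = 4·5 + ½·-2·5² = -5 cm; v ends -6 cm/s.
6–8 s: v starts -6 cm/s; Δx = -6·2 + ½·11·2² = 10 cm; v ends 16 cm/s.
8–9 s: v starts 16 cm/s; Δx = 16·1 + ½·-4·1² = 14 cm; v ends 12 cm/s.
x(9) = 3 + Σ Δx = 28 cm.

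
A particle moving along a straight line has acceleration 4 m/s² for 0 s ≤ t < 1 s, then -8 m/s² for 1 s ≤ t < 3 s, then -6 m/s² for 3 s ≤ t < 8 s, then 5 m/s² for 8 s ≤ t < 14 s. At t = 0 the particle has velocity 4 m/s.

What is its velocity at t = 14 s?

-8 m/s

Δv equals the area under the a-t graph; then v = v₀ + Δv.
0–1 s: 4 × 1 = 4 m/s
1–3 s: -8 × 2 = -16 m/s
3–8 s: -6 × 5 = -30 m/s
8–14 s: 5 × 6 = 30 m/s
Δv = -12 m/s, so v(14) = 4 + (-12) = -8 m/s.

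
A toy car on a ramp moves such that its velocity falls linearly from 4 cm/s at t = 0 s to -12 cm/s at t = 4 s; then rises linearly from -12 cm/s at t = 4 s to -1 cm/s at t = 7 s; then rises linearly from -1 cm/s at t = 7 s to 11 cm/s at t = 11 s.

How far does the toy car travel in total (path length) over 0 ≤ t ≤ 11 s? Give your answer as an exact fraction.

359/6 cm

Total distance travelled is ∫|v| dt — sum the magnitudes of each area piece.
0–4 s: v = 0 at t = 1 s; triangle areas 2 + 18 = 20 cm
4–7 s: |½(-12 + -1)(3)| = 19.5 cm
7–11 s: v = 0 at t = 22/3 s; triangle areas 1/6 + 121/6 = 61/3 cm
Total distance = 359/6 cm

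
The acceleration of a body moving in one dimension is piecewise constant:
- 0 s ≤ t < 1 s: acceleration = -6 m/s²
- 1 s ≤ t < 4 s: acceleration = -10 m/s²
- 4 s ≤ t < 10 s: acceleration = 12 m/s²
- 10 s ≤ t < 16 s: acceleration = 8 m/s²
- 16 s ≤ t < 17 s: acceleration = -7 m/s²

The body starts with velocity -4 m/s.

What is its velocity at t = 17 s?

Δv equals the area under the a-t graph; then v = v₀ + Δv.
0–1 s: -6 × 1 = -6 m/s
1–4 s: -10 × 3 = -30 m/s
4–10 s: 12 × 6 = 72 m/s
10–16 s: 8 × 6 = 48 m/s
16–17 s: -7 × 1 = -7 m/s
Δv = 77 m/s, so v(17) = -4 + (77) = 73 m/s.

73 m/s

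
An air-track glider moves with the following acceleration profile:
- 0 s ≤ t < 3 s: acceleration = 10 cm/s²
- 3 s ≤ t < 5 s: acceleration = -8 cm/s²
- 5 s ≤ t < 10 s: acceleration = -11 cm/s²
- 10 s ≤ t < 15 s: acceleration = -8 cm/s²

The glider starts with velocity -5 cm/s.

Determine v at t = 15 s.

Δv equals the area under the a-t graph; then v = v₀ + Δv.
0–3 s: 10 × 3 = 30 cm/s
3–5 s: -8 × 2 = -16 cm/s
5–10 s: -11 × 5 = -55 cm/s
10–15 s: -8 × 5 = -40 cm/s
Δv = -81 cm/s, so v(15) = -5 + (-81) = -86 cm/s.

-86 cm/s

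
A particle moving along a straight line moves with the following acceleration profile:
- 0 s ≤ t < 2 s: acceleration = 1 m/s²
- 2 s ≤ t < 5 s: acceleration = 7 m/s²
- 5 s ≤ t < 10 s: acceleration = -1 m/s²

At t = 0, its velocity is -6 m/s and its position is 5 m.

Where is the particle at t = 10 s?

On each constant-a segment, Δv = aΔt and Δx = v₀Δt + ½aΔt²; chain segment to segment.
0–2 s: v starts -6 m/s; Δx = -6·2 + ½·1·2² = -10 m; v ends -4 m/s.
2–5 s: v starts -4 m/s; Δx = -4·3 + ½·7·3² = 19.5 m; v ends 17 m/s.
5–10 s: v starts 17 m/s; Δx = 17·5 + ½·-1·5² = 72.5 m; v ends 12 m/s.
x(10) = 5 + Σ Δx = 87 m.

87 m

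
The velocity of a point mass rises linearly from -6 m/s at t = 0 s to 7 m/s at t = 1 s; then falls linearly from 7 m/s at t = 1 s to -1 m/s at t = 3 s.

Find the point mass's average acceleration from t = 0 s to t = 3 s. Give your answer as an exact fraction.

Average acceleration = Δv/Δt = (-1 − -6)/(3 − 0) = 5/3 m/s².

5/3 m/s²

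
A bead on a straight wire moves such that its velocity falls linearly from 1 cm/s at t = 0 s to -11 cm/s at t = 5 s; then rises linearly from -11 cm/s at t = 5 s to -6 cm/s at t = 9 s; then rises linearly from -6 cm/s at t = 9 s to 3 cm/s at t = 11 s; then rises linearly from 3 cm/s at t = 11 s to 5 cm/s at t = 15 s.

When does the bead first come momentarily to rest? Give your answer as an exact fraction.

v changes sign on 0–5 s (from 1 to -11); the graph is linear there, so v = 0 at t = 0 + (-1)·(5 − 0)/(-11 − 1) = 5/12 s.

t = 5/12 s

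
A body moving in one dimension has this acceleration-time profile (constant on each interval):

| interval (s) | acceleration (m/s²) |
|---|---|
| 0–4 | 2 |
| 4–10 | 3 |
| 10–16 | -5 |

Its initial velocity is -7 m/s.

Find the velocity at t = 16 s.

Δv equals the area under the a-t graph; then v = v₀ + Δv.
0–4 s: 2 × 4 = 8 m/s
4–10 s: 3 × 6 = 18 m/s
10–16 s: -5 × 6 = -30 m/s
Δv = -4 m/s, so v(16) = -7 + (-4) = -11 m/s.

-11 m/s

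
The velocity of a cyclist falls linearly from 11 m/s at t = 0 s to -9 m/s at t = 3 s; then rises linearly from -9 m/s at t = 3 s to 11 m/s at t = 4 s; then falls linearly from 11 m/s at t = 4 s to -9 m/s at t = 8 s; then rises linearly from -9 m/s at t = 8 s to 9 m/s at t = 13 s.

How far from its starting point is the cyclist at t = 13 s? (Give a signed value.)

Displacement is the signed area under the v-t curve.
0–3 s: ½(11 + -9)(3) = 3 m
3–4 s: ½(-9 + 11)(1) = 1 m
4–8 s: ½(11 + -9)(4) = 4 m
8–13 s: ½(-9 + 9)(5) = 0 m
Net displacement = 8 m

8 m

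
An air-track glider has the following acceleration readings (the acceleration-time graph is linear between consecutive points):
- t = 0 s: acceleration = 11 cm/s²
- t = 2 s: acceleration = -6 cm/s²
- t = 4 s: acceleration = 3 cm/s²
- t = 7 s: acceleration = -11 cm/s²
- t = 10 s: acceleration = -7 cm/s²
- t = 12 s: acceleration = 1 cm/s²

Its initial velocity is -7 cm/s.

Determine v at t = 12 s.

-50 cm/s

Δv equals the area under the a-t graph; then v = v₀ + Δv.
0–2 s: ½(11 + -6)(2) = 5 cm/s
2–4 s: ½(-6 + 3)(2) = -3 cm/s
4–7 s: ½(3 + -11)(3) = -12 cm/s
7–10 s: ½(-11 + -7)(3) = -27 cm/s
10–12 s: ½(-7 + 1)(2) = -6 cm/s
Δv = -43 cm/s, so v(12) = -7 + (-43) = -50 cm/s.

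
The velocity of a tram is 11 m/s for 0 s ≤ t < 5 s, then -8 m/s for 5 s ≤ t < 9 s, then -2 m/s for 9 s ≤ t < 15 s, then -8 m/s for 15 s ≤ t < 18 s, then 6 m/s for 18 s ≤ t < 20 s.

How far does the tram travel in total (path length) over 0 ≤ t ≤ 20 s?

135 m

Distance (not displacement) is the total path length: add the absolute areas under v-t.
0–5 s: |11| × 5 = 55 m
5–9 s: |-8| × 4 = 32 m
9–15 s: |-2| × 6 = 12 m
15–18 s: |-8| × 3 = 24 m
18–20 s: |6| × 2 = 12 m
Total distance = 135 m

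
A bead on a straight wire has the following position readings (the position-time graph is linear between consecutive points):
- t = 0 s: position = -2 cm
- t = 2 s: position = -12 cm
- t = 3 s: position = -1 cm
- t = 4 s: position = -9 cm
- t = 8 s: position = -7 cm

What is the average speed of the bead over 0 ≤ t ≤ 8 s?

3.875 cm/s

Average speed = (total path length)/(elapsed time); on a piecewise-linear x-t graph the path length is Σ|Δx|.
0–2 s: |Δx| = |-12 − -2| = 10 cm
2–3 s: |Δx| = |-1 − -12| = 11 cm
3–4 s: |Δx| = |-9 − -1| = 8 cm
4–8 s: |Δx| = |-7 − -9| = 2 cm
Total path = 31 cm; average speed = 31/8 = 3.875 cm/s.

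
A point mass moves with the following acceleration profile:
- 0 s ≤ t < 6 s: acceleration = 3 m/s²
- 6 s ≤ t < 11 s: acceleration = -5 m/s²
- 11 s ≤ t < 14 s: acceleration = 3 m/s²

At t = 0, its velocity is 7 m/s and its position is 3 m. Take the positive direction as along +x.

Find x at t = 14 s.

On each constant-a segment, Δv = aΔt and Δx = v₀Δt + ½aΔt²; chain segment to segment.
0–6 s: v starts 7 m/s; Δx = 7·6 + ½·3·6² = 96 m; v ends 25 m/s.
6–11 s: v starts 25 m/s; Δx = 25·5 + ½·-5·5² = 62.5 m; v ends 0 m/s.
11–14 s: v starts 0 m/s; Δx = 0·3 + ½·3·3² = 13.5 m; v ends 9 m/s.
x(14) = 3 + Σ Δx = 175 m.

175 m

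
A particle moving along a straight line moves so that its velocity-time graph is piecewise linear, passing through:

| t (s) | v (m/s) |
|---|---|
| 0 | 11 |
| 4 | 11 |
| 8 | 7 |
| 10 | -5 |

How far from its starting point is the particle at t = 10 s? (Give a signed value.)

Displacement is the signed area under the v-t curve.
0–4 s: 11 × 4 = 44 m
4–8 s: ½(11 + 7)(4) = 36 m
8–10 s: ½(7 + -5)(2) = 2 m
Net displacement = 82 m

82 m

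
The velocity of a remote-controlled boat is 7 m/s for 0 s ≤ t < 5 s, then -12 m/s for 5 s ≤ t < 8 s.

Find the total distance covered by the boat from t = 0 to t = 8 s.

Distance (not displacement) is the total path length: add the absolute areas under v-t.
0–5 s: |7| × 5 = 35 m
5–8 s: |-12| × 3 = 36 m
Total distance = 71 m

71 m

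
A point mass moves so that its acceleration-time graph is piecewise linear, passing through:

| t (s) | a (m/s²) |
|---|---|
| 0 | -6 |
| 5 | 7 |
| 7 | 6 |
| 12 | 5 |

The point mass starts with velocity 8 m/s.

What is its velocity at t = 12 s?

51 m/s

Δv equals the area under the a-t graph; then v = v₀ + Δv.
0–5 s: ½(-6 + 7)(5) = 2.5 m/s
5–7 s: ½(7 + 6)(2) = 13 m/s
7–12 s: ½(6 + 5)(5) = 27.5 m/s
Δv = 43 m/s, so v(12) = 8 + (43) = 51 m/s.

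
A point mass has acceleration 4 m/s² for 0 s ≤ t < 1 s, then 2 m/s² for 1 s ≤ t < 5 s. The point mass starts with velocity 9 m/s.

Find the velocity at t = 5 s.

Δv equals the area under the a-t graph; then v = v₀ + Δv.
0–1 s: 4 × 1 = 4 m/s
1–5 s: 2 × 4 = 8 m/s
Δv = 12 m/s, so v(5) = 9 + (12) = 21 m/s.

21 m/s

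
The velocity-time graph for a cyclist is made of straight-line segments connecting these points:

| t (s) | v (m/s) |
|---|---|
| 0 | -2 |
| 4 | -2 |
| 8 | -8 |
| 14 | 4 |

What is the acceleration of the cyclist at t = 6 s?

Acceleration is the slope of the v-t graph on 4–8 s: (-8 − -2)/(8 − 4) = -1.5 m/s².

-1.5 m/s²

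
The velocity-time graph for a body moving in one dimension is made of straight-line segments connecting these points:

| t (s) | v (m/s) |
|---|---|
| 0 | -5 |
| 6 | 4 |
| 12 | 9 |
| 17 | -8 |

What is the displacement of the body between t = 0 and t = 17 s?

38.5 m

Displacement is the signed area under the v-t curve.
0–6 s: ½(-5 + 4)(6) = -3 m
6–12 s: ½(4 + 9)(6) = 39 m
12–17 s: ½(9 + -8)(5) = 2.5 m
Net displacement = 38.5 m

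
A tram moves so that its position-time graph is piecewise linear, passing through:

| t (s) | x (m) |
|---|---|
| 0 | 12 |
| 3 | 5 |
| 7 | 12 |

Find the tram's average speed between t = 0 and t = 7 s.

Average speed = (total path length)/(elapsed time); on a piecewise-linear x-t graph the path length is Σ|Δx|.
0–3 s: |Δx| = |5 − 12| = 7 m
3–7 s: |Δx| = |12 − 5| = 7 m
Total path = 14 m; average speed = 14/7 = 2 m/s.

2 m/s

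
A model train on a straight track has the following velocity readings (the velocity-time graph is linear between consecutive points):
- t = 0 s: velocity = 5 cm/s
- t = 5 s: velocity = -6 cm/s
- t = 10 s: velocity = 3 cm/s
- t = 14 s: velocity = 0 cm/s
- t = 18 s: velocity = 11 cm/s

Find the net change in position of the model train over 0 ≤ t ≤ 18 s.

18 cm

Displacement is the signed area under the v-t curve.
0–5 s: ½(5 + -6)(5) = -2.5 cm
5–10 s: ½(-6 + 3)(5) = -7.5 cm
10–14 s: ½(3 + 0)(4) = 6 cm
14–18 s: ½(0 + 11)(4) = 22 cm
Net displacement = 18 cm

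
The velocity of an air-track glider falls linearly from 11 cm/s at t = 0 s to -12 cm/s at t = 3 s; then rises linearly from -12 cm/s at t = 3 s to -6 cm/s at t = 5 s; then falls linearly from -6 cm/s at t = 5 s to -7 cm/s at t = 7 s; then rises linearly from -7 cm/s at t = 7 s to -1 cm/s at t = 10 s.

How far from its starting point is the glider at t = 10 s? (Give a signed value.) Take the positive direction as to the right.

-44.5 cm

Displacement is the signed area under the v-t curve.
0–3 s: ½(11 + -12)(3) = -1.5 cm
3–5 s: ½(-12 + -6)(2) = -18 cm
5–7 s: ½(-6 + -7)(2) = -13 cm
7–10 s: ½(-7 + -1)(3) = -12 cm
Net displacement = -44.5 cm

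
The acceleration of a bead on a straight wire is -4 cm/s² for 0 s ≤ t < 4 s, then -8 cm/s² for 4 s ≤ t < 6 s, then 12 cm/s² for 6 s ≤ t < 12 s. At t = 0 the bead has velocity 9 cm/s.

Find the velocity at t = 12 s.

Δv equals the area under the a-t graph; then v = v₀ + Δv.
0–4 s: -4 × 4 = -16 cm/s
4–6 s: -8 × 2 = -16 cm/s
6–12 s: 12 × 6 = 72 cm/s
Δv = 40 cm/s, so v(12) = 9 + (40) = 49 cm/s.

49 cm/s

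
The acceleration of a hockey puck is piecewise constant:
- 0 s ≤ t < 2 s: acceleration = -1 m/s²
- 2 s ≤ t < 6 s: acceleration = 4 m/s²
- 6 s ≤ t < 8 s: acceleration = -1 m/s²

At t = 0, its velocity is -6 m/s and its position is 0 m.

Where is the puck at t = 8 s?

0 m

On each constant-a segment, Δv = aΔt and Δx = v₀Δt + ½aΔt²; chain segment to segment.
0–2 s: v starts -6 m/s; Δx = -6·2 + ½·-1·2² = -14 m; v ends -8 m/s.
2–6 s: v starts -8 m/s; Δx = -8·4 + ½·4·4² = 0 m; v ends 8 m/s.
6–8 s: v starts 8 m/s; Δx = 8·2 + ½·-1·2² = 14 m; v ends 6 m/s.
x(8) = 0 + Σ Δx = 0 m.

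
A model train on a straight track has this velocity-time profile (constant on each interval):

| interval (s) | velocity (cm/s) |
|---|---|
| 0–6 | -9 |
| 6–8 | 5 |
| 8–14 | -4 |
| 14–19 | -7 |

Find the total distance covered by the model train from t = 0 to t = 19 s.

123 cm

Total distance travelled is ∫|v| dt — sum the magnitudes of each area piece.
0–6 s: |-9| × 6 = 54 cm
6–8 s: |5| × 2 = 10 cm
8–14 s: |-4| × 6 = 24 cm
14–19 s: |-7| × 5 = 35 cm
Total distance = 123 cm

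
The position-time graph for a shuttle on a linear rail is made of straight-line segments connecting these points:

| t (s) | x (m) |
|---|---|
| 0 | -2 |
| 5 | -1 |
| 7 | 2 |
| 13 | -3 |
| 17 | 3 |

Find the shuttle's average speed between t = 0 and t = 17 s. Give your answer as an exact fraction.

15/17 m/s

Average speed = (total path length)/(elapsed time); on a piecewise-linear x-t graph the path length is Σ|Δx|.
0–5 s: |Δx| = |-1 − -2| = 1 m
5–7 s: |Δx| = |2 − -1| = 3 m
7–13 s: |Δx| = |-3 − 2| = 5 m
13–17 s: |Δx| = |3 − -3| = 6 m
Total path = 15 m; average speed = 15/17 = 15/17 m/s.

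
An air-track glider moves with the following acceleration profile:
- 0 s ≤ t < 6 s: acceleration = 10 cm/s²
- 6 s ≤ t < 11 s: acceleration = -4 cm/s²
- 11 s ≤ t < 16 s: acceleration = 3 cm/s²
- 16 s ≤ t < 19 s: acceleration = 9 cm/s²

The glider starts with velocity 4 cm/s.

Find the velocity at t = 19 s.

Δv equals the area under the a-t graph; then v = v₀ + Δv.
0–6 s: 10 × 6 = 60 cm/s
6–11 s: -4 × 5 = -20 cm/s
11–16 s: 3 × 5 = 15 cm/s
16–19 s: 9 × 3 = 27 cm/s
Δv = 82 cm/s, so v(19) = 4 + (82) = 86 cm/s.

86 cm/s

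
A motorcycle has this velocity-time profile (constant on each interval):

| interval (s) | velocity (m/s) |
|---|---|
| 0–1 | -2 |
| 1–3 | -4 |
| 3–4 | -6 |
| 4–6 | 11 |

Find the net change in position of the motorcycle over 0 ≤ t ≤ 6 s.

Net displacement equals the area under the velocity-time graph (areas below the axis count negative).
0–1 s: -2 × 1 = -2 m
1–3 s: -4 × 2 = -8 m
3–4 s: -6 × 1 = -6 m
4–6 s: 11 × 2 = 22 m
Net displacement = 6 m

6 m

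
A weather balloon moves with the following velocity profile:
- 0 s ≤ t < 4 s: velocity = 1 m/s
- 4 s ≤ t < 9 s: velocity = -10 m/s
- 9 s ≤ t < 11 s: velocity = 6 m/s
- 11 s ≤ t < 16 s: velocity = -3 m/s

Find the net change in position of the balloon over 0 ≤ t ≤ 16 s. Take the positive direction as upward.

Net displacement equals the area under the velocity-time graph (areas below the axis count negative).
0–4 s: 1 × 4 = 4 m
4–9 s: -10 × 5 = -50 m
9–11 s: 6 × 2 = 12 m
11–16 s: -3 × 5 = -15 m
Net displacement = -49 m

-49 m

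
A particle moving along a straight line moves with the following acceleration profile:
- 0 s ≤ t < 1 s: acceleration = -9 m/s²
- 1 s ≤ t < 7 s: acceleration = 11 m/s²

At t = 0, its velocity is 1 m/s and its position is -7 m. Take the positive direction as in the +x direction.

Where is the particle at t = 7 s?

On each constant-a segment, Δv = aΔt and Δx = v₀Δt + ½aΔt²; chain segment to segment.
0–1 s: v starts 1 m/s; Δx = 1·1 + ½·-9·1² = -3.5 m; v ends -8 m/s.
1–7 s: v starts -8 m/s; Δx = -8·6 + ½·11·6² = 150 m; v ends 58 m/s.
x(7) = -7 + Σ Δx = 139.5 m.

139.5 m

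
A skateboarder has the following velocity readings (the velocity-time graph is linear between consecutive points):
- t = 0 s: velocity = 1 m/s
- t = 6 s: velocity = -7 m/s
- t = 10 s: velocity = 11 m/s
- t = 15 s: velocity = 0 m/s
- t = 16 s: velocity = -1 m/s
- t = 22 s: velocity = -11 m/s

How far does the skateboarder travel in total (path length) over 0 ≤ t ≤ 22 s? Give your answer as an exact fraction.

Distance (not displacement) is the total path length: add the absolute areas under v-t.
0–6 s: v = 0 at t = 0.75 s; triangle areas 0.375 + 18.375 = 18.75 m
6–10 s: v = 0 at t = 68/9 s; triangle areas 49/9 + 121/9 = 170/9 m
10–15 s: |½(11 + 0)(5)| = 27.5 m
15–16 s: |½(0 + -1)(1)| = 0.5 m
16–22 s: |½(-1 + -11)(6)| = 36 m
Total distance = 3659/36 m

3659/36 m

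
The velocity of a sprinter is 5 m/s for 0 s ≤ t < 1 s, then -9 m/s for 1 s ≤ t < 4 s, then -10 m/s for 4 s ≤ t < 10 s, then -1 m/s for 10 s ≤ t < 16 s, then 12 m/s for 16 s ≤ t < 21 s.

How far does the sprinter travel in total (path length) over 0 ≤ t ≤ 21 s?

Total distance travelled is ∫|v| dt — sum the magnitudes of each area piece.
0–1 s: |5| × 1 = 5 m
1–4 s: |-9| × 3 = 27 m
4–10 s: |-10| × 6 = 60 m
10–16 s: |-1| × 6 = 6 m
16–21 s: |12| × 5 = 60 m
Total distance = 158 m

158 m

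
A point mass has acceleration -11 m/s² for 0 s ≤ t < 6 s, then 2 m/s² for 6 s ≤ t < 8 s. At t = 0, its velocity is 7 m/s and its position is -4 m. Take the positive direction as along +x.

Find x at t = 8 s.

On each constant-a segment, Δv = aΔt and Δx = v₀Δt + ½aΔt²; chain segment to segment.
0–6 s: v starts 7 m/s; Δx = 7·6 + ½·-11·6² = -156 m; v ends -59 m/s.
6–8 s: v starts -59 m/s; Δx = -59·2 + ½·2·2² = -114 m; v ends -55 m/s.
x(8) = -4 + Σ Δx = -274 m.

-274 m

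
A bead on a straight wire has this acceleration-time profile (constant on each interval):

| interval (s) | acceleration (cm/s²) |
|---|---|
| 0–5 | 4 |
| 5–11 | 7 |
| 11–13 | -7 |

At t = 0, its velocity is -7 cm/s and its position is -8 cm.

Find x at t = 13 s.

307 cm

On each constant-a segment, Δv = aΔt and Δx = v₀Δt + ½aΔt²; chain segment to segment.
0–5 s: v starts -7 cm/s; Δx = -7·5 + ½·4·5² = 15 cm; v ends 13 cm/s.
5–11 s: v starts 13 cm/s; Δx = 13·6 + ½·7·6² = 204 cm; v ends 55 cm/s.
11–13 s: v starts 55 cm/s; Δx = 55·2 + ½·-7·2² = 96 cm; v ends 41 cm/s.
x(13) = -8 + Σ Δx = 307 cm.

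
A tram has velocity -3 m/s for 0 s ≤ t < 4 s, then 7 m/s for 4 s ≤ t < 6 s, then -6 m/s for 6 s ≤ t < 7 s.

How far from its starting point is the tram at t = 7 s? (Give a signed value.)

-4 m

Net displacement equals the area under the velocity-time graph (areas below the axis count negative).
0–4 s: -3 × 4 = -12 m
4–6 s: 7 × 2 = 14 m
6–7 s: -6 × 1 = -6 m
Net displacement = -4 m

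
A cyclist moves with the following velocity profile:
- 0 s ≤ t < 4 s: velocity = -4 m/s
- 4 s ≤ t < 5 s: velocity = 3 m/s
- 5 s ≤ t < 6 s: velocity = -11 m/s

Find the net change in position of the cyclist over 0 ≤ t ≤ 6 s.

Net displacement equals the area under the velocity-time graph (areas below the axis count negative).
0–4 s: -4 × 4 = -16 m
4–5 s: 3 × 1 = 3 m
5–6 s: -11 × 1 = -11 m
Net displacement = -24 m

-24 m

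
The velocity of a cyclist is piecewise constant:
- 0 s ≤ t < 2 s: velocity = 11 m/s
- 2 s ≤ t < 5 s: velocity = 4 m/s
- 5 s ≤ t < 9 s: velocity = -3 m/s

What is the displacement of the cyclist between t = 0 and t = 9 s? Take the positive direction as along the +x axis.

22 m

Displacement is the signed area under the v-t curve.
0–2 s: 11 × 2 = 22 m
2–5 s: 4 × 3 = 12 m
5–9 s: -3 × 4 = -12 m
Net displacement = 22 m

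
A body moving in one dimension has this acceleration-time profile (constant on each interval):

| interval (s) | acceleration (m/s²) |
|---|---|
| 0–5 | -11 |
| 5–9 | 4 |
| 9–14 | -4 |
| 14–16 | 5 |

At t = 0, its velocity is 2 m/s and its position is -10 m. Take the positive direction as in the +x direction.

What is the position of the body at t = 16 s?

-656.5 m

On each constant-a segment, Δv = aΔt and Δx = v₀Δt + ½aΔt²; chain segment to segment.
0–5 s: v starts 2 m/s; Δx = 2·5 + ½·-11·5² = -127.5 m; v ends -53 m/s.
5–9 s: v starts -53 m/s; Δx = -53·4 + ½·4·4² = -180 m; v ends -37 m/s.
9–14 s: v starts -37 m/s; Δx = -37·5 + ½·-4·5² = -235 m; v ends -57 m/s.
14–16 s: v starts -57 m/s; Δx = -57·2 + ½·5·2² = -104 m; v ends -47 m/s.
x(16) = -10 + Σ Δx = -656.5 m.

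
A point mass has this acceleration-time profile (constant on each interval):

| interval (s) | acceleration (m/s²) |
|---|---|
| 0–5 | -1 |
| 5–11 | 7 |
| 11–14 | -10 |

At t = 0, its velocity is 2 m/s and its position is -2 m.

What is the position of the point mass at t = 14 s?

175.5 m

On each constant-a segment, Δv = aΔt and Δx = v₀Δt + ½aΔt²; chain segment to segment.
0–5 s: v starts 2 m/s; Δx = 2·5 + ½·-1·5² = -2.5 m; v ends -3 m/s.
5–11 s: v starts -3 m/s; Δx = -3·6 + ½·7·6² = 108 m; v ends 39 m/s.
11–14 s: v starts 39 m/s; Δx = 39·3 + ½·-10·3² = 72 m; v ends 9 m/s.
x(14) = -2 + Σ Δx = 175.5 m.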